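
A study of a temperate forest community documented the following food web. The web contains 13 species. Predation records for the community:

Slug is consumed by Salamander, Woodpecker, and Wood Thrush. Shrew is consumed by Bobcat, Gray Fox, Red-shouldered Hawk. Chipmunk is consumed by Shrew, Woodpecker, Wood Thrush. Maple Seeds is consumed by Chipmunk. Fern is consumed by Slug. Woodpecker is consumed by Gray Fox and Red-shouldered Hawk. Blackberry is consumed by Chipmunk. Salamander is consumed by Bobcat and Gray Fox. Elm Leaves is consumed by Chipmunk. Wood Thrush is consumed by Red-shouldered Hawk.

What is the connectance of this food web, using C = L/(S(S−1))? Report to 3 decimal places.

C = 0.115

The web has S = 13 species and L = 18 feeding links.
C = L / (S(S−1)) = 18 / 156 = 0.1154 ≈ 0.115.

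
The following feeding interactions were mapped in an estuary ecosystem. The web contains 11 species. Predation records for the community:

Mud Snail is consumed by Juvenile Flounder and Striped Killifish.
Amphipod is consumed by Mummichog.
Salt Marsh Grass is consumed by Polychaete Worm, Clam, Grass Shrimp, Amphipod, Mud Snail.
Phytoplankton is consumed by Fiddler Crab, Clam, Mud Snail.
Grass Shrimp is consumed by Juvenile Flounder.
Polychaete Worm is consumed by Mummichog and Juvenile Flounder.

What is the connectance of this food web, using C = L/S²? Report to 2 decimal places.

The web has S = 11 species and L = 14 feeding links.
C = L / S² = 14 / 121 = 0.1157 ≈ 0.12.

C = 0.12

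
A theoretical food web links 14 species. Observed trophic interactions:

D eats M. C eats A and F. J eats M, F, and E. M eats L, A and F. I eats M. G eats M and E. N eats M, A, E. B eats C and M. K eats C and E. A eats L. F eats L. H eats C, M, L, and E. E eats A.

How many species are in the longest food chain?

4 species

One longest chain: L → A → M → I.
It has 4 species and 3 links.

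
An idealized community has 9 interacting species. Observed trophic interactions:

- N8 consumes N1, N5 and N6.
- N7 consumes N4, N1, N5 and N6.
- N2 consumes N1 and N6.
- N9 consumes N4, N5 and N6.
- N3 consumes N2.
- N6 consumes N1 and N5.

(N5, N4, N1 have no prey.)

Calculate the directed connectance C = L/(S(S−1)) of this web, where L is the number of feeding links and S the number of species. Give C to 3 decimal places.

C = 0.208

The web has S = 9 species and L = 15 feeding links.
C = L / (S(S−1)) = 15 / 72 = 0.2083 ≈ 0.208.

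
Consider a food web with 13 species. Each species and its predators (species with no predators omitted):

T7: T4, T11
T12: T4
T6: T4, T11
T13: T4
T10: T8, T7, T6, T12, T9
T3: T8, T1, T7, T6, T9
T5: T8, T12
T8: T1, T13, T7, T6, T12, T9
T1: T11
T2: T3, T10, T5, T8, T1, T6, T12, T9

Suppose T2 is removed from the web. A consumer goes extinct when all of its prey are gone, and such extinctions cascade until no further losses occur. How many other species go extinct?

12

Remove T2.
Round 1: T3 (all prey gone), T10 (all prey gone), T5 (all prey gone) → extinct.
Round 2: T8 (all prey gone) → extinct.
Round 3: T1 (all prey gone), T13 (all prey gone), T7 (all prey gone), T6 (all prey gone), T12 (all prey gone), T9 (all prey gone) → extinct.
Round 4: T4 (all prey gone), T11 (all prey gone) → extinct.
No further losses. Total secondary extinctions: 12.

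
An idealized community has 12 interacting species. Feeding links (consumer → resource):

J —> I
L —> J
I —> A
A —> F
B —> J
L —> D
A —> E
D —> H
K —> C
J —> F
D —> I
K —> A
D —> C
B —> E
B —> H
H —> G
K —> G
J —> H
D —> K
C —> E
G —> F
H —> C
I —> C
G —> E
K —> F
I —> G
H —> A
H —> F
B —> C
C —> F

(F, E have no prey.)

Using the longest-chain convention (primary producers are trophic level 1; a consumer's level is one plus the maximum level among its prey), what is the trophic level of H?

Trophic level 3

F is a producer → level 1.
C eats F (level 1); other prey at levels: E 1 → level 2.
H eats C (level 2); other prey at levels: F 1, A 2, G 2 → level 3.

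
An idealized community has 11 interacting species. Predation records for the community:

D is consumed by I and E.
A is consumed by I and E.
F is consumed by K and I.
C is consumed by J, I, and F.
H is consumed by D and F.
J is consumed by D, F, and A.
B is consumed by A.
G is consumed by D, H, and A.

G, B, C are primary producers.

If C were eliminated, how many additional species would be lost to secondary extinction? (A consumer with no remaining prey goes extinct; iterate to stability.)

Remove C.
Round 1: J (all prey gone) → extinct.
No further losses. Total secondary extinctions: 1.

1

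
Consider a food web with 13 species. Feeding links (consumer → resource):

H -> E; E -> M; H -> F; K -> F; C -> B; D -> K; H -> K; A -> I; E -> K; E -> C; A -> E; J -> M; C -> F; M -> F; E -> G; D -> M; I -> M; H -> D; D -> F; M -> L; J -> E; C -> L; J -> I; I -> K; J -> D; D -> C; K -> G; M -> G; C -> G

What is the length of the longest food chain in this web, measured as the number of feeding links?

3 links

One longest chain: F → K → D → H.
It has 4 species and 3 links.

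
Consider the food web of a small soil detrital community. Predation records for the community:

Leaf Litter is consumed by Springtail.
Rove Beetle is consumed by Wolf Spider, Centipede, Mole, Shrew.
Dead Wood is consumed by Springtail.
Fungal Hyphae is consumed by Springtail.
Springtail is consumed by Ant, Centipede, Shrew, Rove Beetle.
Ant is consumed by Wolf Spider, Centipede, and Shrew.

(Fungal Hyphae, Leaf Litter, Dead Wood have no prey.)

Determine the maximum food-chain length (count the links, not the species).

One longest chain: Fungal Hyphae → Springtail → Ant → Wolf Spider.
It has 4 species and 3 links.

3 links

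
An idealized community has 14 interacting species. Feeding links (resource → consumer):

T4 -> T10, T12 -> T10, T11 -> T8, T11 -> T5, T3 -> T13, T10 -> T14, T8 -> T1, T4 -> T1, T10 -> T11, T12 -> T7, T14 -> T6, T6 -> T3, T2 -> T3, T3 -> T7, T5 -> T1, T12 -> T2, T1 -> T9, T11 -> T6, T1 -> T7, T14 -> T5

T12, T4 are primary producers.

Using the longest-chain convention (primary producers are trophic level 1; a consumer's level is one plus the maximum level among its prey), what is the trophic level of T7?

Trophic level 6

T12 is a producer → level 1.
T10 eats T12 (level 1); other prey at levels: T4 1 → level 2.
T11 eats T10 → level 3.
T8 eats T11 → level 4.
T1 eats T8 (level 4); other prey at levels: T4 1, T5 4 → level 5.
T7 eats T1 (level 5); other prey at levels: T12 1, T3 5 → level 6.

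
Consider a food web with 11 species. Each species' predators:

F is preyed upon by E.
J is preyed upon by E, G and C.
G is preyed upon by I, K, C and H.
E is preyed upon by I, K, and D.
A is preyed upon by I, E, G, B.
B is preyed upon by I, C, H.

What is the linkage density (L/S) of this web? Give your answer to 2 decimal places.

L/S = 1.64

There are L = 18 links among S = 11 species.
L/S = 18/11 = 1.6364 ≈ 1.64.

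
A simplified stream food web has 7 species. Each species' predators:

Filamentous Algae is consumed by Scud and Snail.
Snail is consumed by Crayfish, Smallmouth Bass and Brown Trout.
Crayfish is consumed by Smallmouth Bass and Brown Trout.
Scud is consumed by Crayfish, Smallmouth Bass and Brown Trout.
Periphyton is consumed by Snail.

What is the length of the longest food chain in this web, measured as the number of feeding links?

3 links

One longest chain: Filamentous Algae → Scud → Crayfish → Smallmouth Bass.
It has 4 species and 3 links.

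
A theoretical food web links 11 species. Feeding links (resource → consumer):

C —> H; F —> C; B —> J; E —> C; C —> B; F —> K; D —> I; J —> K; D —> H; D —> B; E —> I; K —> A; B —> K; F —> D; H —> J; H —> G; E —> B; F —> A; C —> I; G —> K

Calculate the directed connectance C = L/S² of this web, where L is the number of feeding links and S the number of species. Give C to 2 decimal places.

C = 0.17

The web has S = 11 species and L = 20 feeding links.
C = L / S² = 20 / 121 = 0.1653 ≈ 0.17.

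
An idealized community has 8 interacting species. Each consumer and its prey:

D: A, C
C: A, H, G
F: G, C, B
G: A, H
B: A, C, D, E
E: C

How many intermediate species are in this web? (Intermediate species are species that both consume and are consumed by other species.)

Intermediate species (has both prey and predators): G, C, D, E, B.
Count: 5.

5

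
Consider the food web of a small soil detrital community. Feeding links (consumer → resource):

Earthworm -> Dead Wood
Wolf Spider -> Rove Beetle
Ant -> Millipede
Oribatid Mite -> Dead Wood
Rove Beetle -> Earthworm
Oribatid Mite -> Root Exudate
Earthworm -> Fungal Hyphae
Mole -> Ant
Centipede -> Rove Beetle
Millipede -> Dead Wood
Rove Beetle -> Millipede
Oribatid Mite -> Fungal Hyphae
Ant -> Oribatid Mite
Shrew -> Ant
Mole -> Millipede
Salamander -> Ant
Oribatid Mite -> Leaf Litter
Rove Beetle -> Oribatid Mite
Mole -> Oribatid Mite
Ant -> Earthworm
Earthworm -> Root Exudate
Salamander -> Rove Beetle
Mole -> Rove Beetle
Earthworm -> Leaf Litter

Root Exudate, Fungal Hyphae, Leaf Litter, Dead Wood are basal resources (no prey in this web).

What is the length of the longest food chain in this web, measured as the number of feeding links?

One longest chain: Dead Wood → Millipede → Rove Beetle → Mole.
It has 4 species and 3 links.

3 links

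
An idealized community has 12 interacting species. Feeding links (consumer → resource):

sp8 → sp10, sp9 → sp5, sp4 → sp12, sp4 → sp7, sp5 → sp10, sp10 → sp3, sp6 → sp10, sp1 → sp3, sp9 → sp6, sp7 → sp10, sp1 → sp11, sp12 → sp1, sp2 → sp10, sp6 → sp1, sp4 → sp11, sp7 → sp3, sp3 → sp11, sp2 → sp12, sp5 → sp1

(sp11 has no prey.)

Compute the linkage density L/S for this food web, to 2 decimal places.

L/S = 1.58

There are L = 19 links among S = 12 species.
L/S = 19/12 = 1.5833 ≈ 1.58.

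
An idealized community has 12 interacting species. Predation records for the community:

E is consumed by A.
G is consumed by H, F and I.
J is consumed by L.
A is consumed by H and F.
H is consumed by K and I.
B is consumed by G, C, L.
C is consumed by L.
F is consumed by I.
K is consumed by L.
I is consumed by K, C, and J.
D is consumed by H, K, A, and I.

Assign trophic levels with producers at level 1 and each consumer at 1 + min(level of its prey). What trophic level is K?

D is a producer → level 1.
K eats D → level 2.

Trophic level 2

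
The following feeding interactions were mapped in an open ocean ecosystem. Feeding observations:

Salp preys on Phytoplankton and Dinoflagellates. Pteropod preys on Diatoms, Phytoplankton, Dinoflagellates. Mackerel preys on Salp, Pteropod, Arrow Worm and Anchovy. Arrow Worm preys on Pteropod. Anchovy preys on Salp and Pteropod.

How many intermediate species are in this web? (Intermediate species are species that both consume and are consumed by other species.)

4

Intermediate species (has both prey and predators): Salp, Pteropod, Arrow Worm, Anchovy.
Count: 4.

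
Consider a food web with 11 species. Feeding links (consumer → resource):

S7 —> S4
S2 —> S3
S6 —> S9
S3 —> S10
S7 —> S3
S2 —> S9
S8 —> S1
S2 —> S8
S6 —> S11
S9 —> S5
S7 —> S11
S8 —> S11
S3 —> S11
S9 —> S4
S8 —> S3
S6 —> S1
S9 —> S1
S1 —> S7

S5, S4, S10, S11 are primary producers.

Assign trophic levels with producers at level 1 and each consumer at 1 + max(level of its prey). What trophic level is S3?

S10 is a producer → level 1.
S3 eats S10 (level 1); other prey at levels: S11 1 → level 2.

Trophic level 2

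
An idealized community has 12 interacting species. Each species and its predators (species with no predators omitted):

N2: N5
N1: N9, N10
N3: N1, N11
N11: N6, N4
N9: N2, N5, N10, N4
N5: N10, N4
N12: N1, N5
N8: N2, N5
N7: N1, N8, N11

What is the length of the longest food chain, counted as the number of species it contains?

6 species

One longest chain: N7 → N1 → N9 → N2 → N5 → N10.
It has 6 species and 5 links.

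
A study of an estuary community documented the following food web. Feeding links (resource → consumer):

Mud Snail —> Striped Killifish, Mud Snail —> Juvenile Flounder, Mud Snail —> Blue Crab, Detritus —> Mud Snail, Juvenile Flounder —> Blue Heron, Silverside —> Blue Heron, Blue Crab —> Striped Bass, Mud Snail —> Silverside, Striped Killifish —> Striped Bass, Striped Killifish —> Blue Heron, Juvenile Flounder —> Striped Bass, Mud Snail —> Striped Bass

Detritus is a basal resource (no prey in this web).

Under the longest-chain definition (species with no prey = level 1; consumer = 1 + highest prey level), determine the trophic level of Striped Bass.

Detritus has no prey (basal) → level 1.
Mud Snail eats Detritus → level 2.
Juvenile Flounder eats Mud Snail → level 3.
Striped Bass eats Juvenile Flounder (level 3); other prey at levels: Mud Snail 2, Striped Killifish 3, Blue Crab 3 → level 4.

Trophic level 4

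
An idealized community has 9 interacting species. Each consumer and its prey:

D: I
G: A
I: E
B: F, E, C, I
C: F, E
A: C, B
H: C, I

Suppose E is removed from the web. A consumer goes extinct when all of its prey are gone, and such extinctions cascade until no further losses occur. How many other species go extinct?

Remove E.
Round 1: I (all prey gone) → extinct.
Round 2: D (all prey gone) → extinct.
No further losses. Total secondary extinctions: 2.

2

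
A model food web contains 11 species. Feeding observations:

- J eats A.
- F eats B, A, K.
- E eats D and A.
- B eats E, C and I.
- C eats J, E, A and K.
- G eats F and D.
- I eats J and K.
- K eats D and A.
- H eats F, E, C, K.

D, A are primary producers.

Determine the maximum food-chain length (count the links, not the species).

One longest chain: D → E → C → B → F → G.
It has 6 species and 5 links.

5 links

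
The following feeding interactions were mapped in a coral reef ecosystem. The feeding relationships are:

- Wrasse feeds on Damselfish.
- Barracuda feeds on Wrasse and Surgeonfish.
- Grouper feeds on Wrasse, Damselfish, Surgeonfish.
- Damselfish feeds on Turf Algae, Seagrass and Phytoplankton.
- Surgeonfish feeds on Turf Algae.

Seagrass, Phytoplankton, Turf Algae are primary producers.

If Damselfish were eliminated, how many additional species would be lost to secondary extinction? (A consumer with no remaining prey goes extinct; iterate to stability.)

Remove Damselfish.
Round 1: Wrasse (all prey gone) → extinct.
No further losses. Total secondary extinctions: 1.

1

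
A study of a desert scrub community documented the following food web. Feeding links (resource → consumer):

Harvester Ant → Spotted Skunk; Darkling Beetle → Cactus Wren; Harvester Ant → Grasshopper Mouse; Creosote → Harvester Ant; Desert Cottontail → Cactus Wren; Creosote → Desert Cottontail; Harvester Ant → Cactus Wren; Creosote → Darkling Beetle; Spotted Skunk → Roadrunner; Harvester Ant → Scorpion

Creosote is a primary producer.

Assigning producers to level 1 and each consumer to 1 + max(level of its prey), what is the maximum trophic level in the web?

Producers (level 1): Creosote.
Creosote → Harvester Ant → Spotted Skunk → Roadrunner gives Roadrunner level 4.
No species has a prey at level 4, so no species reaches level 5.

4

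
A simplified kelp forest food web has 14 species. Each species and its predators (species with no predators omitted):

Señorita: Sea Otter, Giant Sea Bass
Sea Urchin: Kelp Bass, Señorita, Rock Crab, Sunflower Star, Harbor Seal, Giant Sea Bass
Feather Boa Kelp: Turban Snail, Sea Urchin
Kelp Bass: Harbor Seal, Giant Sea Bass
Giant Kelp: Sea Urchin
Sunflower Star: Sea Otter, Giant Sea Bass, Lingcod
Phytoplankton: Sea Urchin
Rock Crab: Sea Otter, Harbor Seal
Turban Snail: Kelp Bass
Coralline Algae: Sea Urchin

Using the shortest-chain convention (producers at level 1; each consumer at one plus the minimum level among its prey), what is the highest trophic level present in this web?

Producers (level 1): Coralline Algae, Feather Boa Kelp, Giant Kelp, Phytoplankton.
Following each consumer down to its lowest-level prey: Coralline Algae → Sea Urchin → Sunflower Star → Lingcod (levels 1 through 4).
All prey of Lingcod (Sunflower Star 3) are at level 3 or above, so Lingcod is at level 1 + 3 = 4.
Every consumer has at least one prey at level 3 or below, so none exceeds level 4.

4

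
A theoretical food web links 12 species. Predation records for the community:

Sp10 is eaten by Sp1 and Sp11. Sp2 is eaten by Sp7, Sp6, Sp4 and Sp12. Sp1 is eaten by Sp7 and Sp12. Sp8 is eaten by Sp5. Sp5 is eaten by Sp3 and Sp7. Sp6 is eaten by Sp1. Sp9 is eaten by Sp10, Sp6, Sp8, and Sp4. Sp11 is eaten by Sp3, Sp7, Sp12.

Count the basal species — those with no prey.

2

Basal species (no prey listed): Sp9, Sp2.
Count: 2.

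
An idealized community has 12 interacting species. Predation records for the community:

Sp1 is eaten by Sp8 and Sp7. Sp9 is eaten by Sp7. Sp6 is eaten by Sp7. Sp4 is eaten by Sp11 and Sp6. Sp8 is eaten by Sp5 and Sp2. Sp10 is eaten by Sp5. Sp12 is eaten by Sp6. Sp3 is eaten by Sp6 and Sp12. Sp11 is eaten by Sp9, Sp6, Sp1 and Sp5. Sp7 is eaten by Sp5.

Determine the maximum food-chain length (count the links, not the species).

One longest chain: Sp4 → Sp11 → Sp1 → Sp8 → Sp2.
It has 5 species and 4 links.

4 links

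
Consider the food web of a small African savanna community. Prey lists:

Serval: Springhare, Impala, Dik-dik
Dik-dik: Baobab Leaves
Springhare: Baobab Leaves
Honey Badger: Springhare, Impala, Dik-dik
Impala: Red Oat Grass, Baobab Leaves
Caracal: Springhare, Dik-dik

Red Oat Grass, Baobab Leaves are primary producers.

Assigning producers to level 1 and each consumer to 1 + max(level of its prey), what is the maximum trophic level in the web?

Producers (level 1): Red Oat Grass, Baobab Leaves.
Baobab Leaves → Springhare → Caracal gives Caracal level 3.
No species has a prey at level 3, so no species reaches level 4.

3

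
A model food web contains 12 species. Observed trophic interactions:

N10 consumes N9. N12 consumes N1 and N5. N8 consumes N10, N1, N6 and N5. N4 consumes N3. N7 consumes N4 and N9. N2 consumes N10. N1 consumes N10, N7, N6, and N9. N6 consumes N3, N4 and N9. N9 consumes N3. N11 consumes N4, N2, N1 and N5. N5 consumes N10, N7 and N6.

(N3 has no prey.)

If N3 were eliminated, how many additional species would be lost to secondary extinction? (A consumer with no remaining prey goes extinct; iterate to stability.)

Remove N3.
Round 1: N4 (all prey gone), N9 (all prey gone) → extinct.
Round 2: N7 (all prey gone), N10 (all prey gone), N6 (all prey gone) → extinct.
Round 3: N1 (all prey gone), N5 (all prey gone), N2 (all prey gone) → extinct.
Round 4: N11 (all prey gone), N8 (all prey gone), N12 (all prey gone) → extinct.
No further losses. Total secondary extinctions: 11.

11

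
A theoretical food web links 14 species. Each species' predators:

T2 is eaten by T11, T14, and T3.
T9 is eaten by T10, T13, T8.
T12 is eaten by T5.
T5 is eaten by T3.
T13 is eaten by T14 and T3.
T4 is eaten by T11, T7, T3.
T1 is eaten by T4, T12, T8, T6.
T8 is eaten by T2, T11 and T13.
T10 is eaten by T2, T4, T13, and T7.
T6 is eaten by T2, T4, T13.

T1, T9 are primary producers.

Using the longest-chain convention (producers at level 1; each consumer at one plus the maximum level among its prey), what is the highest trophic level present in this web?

4

Producers (level 1): T1, T9.
T9 → T10 → T2 → T14 gives T14 level 4.
No species has a prey at level 4, so no species reaches level 5.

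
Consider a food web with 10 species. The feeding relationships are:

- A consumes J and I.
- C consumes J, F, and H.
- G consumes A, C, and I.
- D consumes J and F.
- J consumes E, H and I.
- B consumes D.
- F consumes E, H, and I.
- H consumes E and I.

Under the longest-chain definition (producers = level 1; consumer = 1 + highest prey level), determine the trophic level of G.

Trophic level 5

I is a producer → level 1.
H eats I (level 1); other prey at levels: E 1 → level 2.
J eats H (level 2); other prey at levels: I 1, E 1 → level 3.
A eats J (level 3); other prey at levels: I 1 → level 4.
G eats A (level 4); other prey at levels: I 1, C 4 → level 5.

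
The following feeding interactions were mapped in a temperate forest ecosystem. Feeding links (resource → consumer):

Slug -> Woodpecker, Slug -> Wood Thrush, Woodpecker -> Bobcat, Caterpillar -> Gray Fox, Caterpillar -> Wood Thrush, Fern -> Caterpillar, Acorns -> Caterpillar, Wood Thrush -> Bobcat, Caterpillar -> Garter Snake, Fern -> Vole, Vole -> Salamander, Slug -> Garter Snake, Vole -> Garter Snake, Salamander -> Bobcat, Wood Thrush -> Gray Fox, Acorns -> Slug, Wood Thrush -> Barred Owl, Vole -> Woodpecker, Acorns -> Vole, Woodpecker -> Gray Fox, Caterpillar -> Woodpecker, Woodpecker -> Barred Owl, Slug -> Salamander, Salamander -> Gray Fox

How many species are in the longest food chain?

4 species

One longest chain: Acorns → Slug → Woodpecker → Gray Fox.
It has 4 species and 3 links.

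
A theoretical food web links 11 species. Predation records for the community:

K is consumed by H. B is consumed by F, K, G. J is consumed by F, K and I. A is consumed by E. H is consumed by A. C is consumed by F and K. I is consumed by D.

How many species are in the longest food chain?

One longest chain: B → K → H → A → E.
It has 5 species and 4 links.

5 species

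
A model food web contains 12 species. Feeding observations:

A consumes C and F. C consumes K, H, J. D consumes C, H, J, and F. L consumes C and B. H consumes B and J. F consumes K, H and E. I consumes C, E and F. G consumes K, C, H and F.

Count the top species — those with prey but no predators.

5

Top species (has prey, but nothing eats it): L, I, D, A, G.
Count: 5.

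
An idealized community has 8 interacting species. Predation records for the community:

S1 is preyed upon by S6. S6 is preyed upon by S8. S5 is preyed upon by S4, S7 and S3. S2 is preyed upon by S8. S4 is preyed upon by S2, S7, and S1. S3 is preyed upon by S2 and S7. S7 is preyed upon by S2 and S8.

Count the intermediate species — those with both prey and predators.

Intermediate species (has both prey and predators): S4, S3, S7, S1, S2, S6.
Count: 6.

6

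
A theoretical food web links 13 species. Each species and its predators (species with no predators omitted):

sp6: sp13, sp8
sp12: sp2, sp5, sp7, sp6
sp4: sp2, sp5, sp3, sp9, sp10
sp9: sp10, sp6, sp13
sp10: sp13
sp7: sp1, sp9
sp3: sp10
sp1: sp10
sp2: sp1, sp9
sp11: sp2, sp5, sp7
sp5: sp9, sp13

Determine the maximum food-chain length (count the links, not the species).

One longest chain: sp11 → sp2 → sp9 → sp10 → sp13.
It has 5 species and 4 links.

4 links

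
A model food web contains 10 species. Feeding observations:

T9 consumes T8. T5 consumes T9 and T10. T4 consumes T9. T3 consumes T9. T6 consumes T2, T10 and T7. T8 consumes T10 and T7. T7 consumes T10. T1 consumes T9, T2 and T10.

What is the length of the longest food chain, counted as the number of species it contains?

One longest chain: T10 → T7 → T8 → T9 → T5.
It has 5 species and 4 links.

5 species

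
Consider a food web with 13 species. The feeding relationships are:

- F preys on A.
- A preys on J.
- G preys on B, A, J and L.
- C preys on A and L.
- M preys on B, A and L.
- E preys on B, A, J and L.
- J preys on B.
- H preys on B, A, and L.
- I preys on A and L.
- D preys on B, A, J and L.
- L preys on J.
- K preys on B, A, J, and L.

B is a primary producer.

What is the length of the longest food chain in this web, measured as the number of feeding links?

One longest chain: B → J → L → E.
It has 4 species and 3 links.

3 links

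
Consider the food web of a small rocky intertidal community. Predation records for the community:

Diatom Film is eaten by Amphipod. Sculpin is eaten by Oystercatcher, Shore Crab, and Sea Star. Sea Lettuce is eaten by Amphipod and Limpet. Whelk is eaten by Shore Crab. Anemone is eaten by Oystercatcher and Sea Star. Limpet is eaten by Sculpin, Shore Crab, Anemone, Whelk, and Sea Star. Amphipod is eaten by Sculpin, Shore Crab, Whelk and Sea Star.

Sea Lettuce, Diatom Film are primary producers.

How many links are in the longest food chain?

One longest chain: Sea Lettuce → Limpet → Anemone → Oystercatcher.
It has 4 species and 3 links.

3 links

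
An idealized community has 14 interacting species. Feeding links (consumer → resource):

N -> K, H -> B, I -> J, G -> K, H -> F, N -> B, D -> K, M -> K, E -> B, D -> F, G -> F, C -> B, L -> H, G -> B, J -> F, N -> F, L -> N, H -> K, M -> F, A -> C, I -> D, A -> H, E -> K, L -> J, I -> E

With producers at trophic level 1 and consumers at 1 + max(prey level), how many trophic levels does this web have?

3

Producers (level 1): K, B, F.
K → H → L gives L level 3.
No species has a prey at level 3, so no species reaches level 4.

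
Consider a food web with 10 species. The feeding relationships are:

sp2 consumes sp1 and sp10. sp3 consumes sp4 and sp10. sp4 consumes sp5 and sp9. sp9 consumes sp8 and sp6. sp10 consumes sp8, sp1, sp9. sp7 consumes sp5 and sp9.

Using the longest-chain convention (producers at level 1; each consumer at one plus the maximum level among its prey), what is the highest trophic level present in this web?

4

Producers (level 1): sp8, sp1, sp5, sp6.
sp8 → sp9 → sp4 → sp3 gives sp3 level 4.
No species has a prey at level 4, so no species reaches level 5.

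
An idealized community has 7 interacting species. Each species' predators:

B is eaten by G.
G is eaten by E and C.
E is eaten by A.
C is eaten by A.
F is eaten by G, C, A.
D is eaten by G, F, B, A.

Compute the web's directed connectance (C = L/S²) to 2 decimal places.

C = 0.24

The web has S = 7 species and L = 12 feeding links.
C = L / S² = 12 / 49 = 0.2449 ≈ 0.24.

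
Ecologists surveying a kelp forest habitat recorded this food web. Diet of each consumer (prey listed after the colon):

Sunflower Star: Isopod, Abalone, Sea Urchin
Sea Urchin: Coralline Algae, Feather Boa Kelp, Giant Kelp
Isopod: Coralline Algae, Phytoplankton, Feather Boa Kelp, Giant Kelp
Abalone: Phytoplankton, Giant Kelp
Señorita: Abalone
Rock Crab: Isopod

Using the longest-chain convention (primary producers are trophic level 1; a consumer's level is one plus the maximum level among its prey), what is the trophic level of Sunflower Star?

Trophic level 3

Coralline Algae is a producer → level 1.
Isopod eats Coralline Algae (level 1); other prey at levels: Phytoplankton 1, Feather Boa Kelp 1, Giant Kelp 1 → level 2.
Sunflower Star eats Isopod (level 2); other prey at levels: Abalone 2, Sea Urchin 2 → level 3.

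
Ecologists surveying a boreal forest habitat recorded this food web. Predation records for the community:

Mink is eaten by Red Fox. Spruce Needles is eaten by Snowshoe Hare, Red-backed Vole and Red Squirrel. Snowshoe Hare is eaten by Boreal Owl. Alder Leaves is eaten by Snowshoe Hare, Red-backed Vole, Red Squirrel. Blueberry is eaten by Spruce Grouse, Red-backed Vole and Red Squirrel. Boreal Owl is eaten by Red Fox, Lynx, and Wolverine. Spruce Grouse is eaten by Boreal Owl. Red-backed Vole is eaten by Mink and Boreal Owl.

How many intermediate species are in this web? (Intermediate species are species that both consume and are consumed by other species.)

Intermediate species (has both prey and predators): Red-backed Vole, Spruce Grouse, Snowshoe Hare, Mink, Boreal Owl.
Count: 5.

5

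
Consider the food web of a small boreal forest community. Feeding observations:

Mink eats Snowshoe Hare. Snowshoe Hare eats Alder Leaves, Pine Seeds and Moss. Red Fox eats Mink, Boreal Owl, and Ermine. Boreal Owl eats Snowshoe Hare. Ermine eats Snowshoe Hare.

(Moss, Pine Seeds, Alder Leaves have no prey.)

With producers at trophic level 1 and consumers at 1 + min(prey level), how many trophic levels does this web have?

Producers (level 1): Moss, Pine Seeds, Alder Leaves.
Following each consumer down to its lowest-level prey: Moss → Snowshoe Hare → Mink → Red Fox (levels 1 through 4).
All prey of Red Fox (Mink 3, Boreal Owl 3, Ermine 3) are at level 3 or above, so Red Fox is at level 1 + 3 = 4.
Every consumer has at least one prey at level 3 or below, so none exceeds level 4.

4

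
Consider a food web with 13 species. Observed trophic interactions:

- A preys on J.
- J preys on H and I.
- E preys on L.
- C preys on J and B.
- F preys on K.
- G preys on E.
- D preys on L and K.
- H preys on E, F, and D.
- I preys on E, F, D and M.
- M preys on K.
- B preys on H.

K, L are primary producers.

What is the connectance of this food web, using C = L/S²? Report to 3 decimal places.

C = 0.112

The web has S = 13 species and L = 19 feeding links.
C = L / S² = 19 / 169 = 0.1124 ≈ 0.112.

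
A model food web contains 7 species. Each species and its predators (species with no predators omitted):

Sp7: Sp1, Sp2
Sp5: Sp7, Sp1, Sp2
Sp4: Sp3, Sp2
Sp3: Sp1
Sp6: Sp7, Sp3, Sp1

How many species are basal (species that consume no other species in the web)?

Basal species (no prey listed): Sp5, Sp4, Sp6.
Count: 3.

3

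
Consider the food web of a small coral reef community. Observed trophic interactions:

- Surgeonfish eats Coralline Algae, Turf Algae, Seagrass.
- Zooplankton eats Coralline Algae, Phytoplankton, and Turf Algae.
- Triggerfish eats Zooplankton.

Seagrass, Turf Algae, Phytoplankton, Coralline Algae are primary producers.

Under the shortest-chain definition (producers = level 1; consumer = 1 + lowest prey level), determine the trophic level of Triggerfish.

Turf Algae is a producer → level 1.
Zooplankton eats Turf Algae → level 2.
Triggerfish eats Zooplankton → level 3.
No prey of Triggerfish is below level 2, so 3 is the minimum.

Trophic level 3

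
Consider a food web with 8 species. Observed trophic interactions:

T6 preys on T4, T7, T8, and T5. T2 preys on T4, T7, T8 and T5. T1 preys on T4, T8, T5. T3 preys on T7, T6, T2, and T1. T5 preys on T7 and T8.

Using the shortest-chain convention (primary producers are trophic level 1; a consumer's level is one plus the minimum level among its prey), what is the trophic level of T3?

T7 is a producer → level 1.
T3 eats T7 → level 2.

Trophic level 2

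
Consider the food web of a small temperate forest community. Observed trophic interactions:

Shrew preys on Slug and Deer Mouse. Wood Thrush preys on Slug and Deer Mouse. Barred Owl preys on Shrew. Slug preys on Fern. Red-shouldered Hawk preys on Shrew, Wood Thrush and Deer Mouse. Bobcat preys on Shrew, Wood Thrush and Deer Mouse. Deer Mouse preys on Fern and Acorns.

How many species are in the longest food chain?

One longest chain: Fern → Slug → Wood Thrush → Red-shouldered Hawk.
It has 4 species and 3 links.

4 species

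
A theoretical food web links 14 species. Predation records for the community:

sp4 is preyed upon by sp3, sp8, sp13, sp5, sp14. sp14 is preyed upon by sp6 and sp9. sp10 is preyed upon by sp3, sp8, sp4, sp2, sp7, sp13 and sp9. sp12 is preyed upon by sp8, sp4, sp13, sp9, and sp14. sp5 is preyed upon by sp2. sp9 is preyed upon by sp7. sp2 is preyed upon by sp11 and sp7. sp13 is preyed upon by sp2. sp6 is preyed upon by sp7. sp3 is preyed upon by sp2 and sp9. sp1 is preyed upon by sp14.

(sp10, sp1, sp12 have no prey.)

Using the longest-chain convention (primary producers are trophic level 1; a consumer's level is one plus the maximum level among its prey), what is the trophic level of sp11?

Trophic level 5

sp10 is a producer → level 1.
sp4 eats sp10 (level 1); other prey at levels: sp12 1 → level 2.
sp3 eats sp4 (level 2); other prey at levels: sp10 1 → level 3.
sp2 eats sp3 (level 3); other prey at levels: sp10 1, sp5 3, sp13 3 → level 4.
sp11 eats sp2 → level 5.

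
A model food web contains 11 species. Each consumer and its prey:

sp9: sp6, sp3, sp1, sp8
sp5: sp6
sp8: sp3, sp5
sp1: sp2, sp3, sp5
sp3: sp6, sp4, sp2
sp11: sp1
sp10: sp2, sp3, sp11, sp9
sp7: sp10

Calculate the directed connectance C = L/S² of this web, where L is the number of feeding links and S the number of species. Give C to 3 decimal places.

The web has S = 11 species and L = 19 feeding links.
C = L / S² = 19 / 121 = 0.1570 ≈ 0.157.

C = 0.157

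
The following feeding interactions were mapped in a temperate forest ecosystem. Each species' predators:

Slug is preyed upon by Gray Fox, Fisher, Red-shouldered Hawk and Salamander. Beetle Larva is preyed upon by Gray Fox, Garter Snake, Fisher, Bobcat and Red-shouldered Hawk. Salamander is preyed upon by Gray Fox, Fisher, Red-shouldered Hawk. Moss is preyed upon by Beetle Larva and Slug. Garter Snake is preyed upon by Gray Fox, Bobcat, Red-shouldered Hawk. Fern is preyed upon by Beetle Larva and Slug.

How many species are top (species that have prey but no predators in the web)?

4

Top species (has prey, but nothing eats it): Fisher, Red-shouldered Hawk, Gray Fox, Bobcat.
Count: 4.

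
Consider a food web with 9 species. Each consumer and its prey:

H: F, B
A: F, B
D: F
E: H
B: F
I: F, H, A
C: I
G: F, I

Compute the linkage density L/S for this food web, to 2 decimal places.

L/S = 1.44

There are L = 13 links among S = 9 species.
L/S = 13/9 = 1.4444 ≈ 1.44.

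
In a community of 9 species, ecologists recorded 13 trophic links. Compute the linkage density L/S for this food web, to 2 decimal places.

There are L = 13 links among S = 9 species.
L/S = 13/9 = 1.4444 ≈ 1.44.

L/S = 1.44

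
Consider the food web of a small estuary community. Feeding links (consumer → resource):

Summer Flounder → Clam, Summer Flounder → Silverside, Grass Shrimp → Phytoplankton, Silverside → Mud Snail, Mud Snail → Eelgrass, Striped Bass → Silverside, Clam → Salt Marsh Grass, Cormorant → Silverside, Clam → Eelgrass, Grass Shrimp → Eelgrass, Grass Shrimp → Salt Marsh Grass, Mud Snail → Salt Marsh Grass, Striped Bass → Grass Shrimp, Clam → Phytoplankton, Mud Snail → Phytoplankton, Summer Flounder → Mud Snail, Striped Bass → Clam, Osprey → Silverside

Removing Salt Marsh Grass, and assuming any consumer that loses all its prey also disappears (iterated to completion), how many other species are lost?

Remove Salt Marsh Grass.
Every predator of it retains at least one other prey: Clam still has Phytoplankton, Eelgrass; Mud Snail still has Phytoplankton, Eelgrass; Grass Shrimp still has Phytoplankton, Eelgrass.
No consumer loses all prey, so no secondary extinctions occur.

0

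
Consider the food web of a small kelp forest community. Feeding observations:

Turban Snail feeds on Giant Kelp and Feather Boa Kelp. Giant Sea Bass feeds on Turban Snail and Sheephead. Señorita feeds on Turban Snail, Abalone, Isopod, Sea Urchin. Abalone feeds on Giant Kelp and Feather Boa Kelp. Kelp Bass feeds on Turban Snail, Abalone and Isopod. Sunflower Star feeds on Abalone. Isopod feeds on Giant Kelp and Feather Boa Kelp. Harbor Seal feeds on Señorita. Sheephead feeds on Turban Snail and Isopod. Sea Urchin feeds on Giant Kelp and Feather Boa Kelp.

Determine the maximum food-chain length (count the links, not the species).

One longest chain: Giant Kelp → Sea Urchin → Señorita → Harbor Seal.
It has 4 species and 3 links.

3 links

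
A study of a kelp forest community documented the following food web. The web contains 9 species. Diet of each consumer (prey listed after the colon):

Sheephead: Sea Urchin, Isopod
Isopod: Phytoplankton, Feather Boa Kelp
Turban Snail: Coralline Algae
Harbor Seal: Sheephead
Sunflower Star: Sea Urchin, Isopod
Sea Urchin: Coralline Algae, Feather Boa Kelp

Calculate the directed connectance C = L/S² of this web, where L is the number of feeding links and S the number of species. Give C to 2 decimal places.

The web has S = 9 species and L = 10 feeding links.
C = L / S² = 10 / 81 = 0.1235 ≈ 0.12.

C = 0.12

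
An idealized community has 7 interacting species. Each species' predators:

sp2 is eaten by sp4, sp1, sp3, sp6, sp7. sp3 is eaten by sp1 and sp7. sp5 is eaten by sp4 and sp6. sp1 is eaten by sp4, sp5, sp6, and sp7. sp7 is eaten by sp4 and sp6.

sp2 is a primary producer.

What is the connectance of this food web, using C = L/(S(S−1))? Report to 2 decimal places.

The web has S = 7 species and L = 15 feeding links.
C = L / (S(S−1)) = 15 / 42 = 0.3571 ≈ 0.36.

C = 0.36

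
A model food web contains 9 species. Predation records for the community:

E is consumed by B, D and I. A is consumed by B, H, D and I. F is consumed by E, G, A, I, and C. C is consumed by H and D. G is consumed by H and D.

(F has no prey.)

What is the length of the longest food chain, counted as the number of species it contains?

3 species

One longest chain: F → A → D.
It has 3 species and 2 links.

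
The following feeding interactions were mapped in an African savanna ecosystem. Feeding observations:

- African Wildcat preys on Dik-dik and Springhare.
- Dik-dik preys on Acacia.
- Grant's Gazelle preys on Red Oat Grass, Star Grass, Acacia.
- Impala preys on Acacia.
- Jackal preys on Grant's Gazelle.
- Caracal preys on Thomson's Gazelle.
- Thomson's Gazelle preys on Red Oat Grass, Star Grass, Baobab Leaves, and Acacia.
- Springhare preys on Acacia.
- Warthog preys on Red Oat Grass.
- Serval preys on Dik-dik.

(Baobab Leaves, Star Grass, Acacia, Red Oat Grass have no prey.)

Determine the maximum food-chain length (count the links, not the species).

2 links

One longest chain: Baobab Leaves → Thomson's Gazelle → Caracal.
It has 3 species and 2 links.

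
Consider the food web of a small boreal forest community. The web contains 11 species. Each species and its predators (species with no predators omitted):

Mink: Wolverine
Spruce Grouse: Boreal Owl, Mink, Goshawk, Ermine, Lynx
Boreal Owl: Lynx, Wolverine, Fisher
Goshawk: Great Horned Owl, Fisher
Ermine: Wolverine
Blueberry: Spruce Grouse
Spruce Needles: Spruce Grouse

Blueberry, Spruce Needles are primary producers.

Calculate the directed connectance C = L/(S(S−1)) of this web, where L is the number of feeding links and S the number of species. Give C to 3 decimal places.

C = 0.127

The web has S = 11 species and L = 14 feeding links.
C = L / (S(S−1)) = 14 / 110 = 0.1273 ≈ 0.127.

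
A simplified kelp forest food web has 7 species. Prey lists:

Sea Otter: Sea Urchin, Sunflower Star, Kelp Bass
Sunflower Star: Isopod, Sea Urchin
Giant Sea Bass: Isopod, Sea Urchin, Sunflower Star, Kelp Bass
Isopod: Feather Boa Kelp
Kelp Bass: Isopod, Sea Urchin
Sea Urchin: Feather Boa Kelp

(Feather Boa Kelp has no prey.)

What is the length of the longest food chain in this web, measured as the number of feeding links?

3 links

One longest chain: Feather Boa Kelp → Isopod → Sunflower Star → Giant Sea Bass.
It has 4 species and 3 links.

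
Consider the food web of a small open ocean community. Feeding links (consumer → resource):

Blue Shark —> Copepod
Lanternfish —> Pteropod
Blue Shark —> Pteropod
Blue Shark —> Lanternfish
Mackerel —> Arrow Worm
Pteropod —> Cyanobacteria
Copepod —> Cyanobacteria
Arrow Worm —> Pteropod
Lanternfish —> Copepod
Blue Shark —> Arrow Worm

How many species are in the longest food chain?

One longest chain: Cyanobacteria → Pteropod → Lanternfish → Blue Shark.
It has 4 species and 3 links.

4 species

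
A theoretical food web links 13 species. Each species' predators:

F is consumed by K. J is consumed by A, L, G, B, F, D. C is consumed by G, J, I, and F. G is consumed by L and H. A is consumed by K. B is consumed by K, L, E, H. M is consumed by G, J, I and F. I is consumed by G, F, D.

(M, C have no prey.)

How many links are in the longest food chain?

3 links

One longest chain: M → J → B → E.
It has 4 species and 3 links.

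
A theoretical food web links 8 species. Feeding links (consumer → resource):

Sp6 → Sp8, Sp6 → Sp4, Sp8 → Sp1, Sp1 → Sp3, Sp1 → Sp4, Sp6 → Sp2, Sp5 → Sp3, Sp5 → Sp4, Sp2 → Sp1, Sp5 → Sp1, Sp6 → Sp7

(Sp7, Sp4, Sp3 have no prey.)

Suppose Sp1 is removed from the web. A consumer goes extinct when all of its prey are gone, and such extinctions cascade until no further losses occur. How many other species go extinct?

Remove Sp1.
Round 1: Sp2 (all prey gone), Sp8 (all prey gone) → extinct.
No further losses. Total secondary extinctions: 2.

2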